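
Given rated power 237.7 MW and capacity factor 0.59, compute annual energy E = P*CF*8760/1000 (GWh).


E = 237.7 * 0.59 * 8760 / 1000 = 1228.5287 GWh


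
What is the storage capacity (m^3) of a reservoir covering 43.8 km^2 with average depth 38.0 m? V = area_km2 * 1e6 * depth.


V = 43.8 * 1e6 * 38.0 = 1.6644e+09 m^3


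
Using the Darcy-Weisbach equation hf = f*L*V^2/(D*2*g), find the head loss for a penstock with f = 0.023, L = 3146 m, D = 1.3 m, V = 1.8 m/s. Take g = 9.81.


hf = 0.023 * 3146 * 1.8^2 / (1.3 * 2 * 9.81) = 9.1916 m


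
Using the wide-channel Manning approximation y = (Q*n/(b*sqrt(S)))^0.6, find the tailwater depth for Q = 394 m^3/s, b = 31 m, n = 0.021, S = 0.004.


y = (394 * 0.021 / (31 * 0.004^0.5))^0.6 = 2.3724 m


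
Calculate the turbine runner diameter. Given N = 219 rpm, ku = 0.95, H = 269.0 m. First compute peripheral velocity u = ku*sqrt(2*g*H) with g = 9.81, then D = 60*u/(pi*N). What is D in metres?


u = 0.95 * sqrt(2*9.81*269.0) = 69.0159 m/s
D = 60 * 69.0159 / (pi * 219) = 6.0188 m


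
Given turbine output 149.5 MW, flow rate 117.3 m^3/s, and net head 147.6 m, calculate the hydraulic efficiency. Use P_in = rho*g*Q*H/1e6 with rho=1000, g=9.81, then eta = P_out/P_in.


P_in = 1000 * 9.81 * 117.3 * 147.6 / 1e6 = 169.8452 MW
eta = 149.5 / 169.8452 = 0.8802


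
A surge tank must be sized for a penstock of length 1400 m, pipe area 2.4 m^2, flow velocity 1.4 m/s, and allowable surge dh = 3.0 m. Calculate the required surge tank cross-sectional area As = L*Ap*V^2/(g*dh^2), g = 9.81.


As = 1400 * 2.4 * 1.4^2 / (9.81 * 3.0^2) = 74.5906 m^2


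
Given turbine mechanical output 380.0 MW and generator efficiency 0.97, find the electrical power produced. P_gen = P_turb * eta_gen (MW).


P_gen = 380.0 * 0.97 = 368.6000 MW


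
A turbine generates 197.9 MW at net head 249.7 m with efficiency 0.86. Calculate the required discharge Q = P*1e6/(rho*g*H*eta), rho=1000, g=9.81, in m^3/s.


Q = 197.9 * 1e6 / (1000 * 9.81 * 249.7 * 0.86) = 93.9420 m^3/s


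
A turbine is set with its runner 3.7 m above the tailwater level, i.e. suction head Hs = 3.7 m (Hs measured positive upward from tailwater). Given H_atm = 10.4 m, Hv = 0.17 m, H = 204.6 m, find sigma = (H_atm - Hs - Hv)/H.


sigma = (10.4 - 3.7 - 0.17) / 204.6 = 0.0319


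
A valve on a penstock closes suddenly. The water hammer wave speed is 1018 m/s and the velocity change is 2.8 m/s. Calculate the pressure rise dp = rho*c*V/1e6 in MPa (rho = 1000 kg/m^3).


dp = 1000 * 1018 * 2.8 / 1e6 = 2.8504 MPa


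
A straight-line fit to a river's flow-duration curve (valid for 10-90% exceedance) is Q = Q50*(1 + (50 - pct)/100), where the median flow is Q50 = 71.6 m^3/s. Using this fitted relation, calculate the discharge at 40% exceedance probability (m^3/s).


Q = 71.6 * (1 + (50 - 40)/100) = 78.7600 m^3/s


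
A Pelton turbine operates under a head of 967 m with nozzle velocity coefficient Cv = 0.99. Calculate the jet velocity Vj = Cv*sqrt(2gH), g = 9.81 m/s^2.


Vj = 0.99 * sqrt(2*9.81*967) = 136.3634 m/s


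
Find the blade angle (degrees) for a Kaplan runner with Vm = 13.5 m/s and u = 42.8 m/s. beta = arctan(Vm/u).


beta = arctan(13.5 / 42.8) = 17.5063 degrees


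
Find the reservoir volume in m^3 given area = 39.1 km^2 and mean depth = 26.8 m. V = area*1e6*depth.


V = 39.1 * 1e6 * 26.8 = 1.0479e+09 m^3


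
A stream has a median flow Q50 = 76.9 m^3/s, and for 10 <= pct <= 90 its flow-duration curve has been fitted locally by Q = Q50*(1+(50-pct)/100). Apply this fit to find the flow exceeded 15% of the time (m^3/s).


Q = 76.9 * (1 + (50 - 15)/100) = 103.8150 m^3/s


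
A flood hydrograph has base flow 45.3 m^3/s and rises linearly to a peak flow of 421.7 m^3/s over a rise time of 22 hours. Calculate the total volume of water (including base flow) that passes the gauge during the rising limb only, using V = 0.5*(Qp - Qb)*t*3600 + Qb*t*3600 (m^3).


V = 0.5*(421.7 - 45.3)*22*3600 + 45.3*22*3600 = 1.8493e+07 m^3


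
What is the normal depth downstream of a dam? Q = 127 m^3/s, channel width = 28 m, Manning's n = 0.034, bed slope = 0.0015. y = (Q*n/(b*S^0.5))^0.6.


y = (127 * 0.034 / (28 * 0.0015^0.5))^0.6 = 2.2911 m


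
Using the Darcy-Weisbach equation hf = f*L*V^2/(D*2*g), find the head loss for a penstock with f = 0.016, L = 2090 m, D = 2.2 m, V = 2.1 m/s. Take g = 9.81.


hf = 0.016 * 2090 * 2.1^2 / (2.2 * 2 * 9.81) = 3.4165 m


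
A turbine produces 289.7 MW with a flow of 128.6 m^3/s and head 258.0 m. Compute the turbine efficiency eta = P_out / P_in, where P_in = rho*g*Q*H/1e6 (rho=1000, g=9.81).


P_in = 1000 * 9.81 * 128.6 * 258.0 / 1e6 = 325.4840 MW
eta = 289.7 / 325.4840 = 0.8901


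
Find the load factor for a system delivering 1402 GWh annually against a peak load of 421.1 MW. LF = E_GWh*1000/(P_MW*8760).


LF = 1402 * 1000 / (421.1 * 8760) = 0.3801


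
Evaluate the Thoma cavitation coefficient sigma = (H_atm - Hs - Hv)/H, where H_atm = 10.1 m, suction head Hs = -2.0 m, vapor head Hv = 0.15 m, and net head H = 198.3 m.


sigma = (10.1 - (-2.0) - 0.15) / 198.3 = 0.0603


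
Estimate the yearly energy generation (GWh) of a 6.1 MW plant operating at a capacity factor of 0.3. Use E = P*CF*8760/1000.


E = 6.1 * 0.3 * 8760 / 1000 = 16.0308 GWh


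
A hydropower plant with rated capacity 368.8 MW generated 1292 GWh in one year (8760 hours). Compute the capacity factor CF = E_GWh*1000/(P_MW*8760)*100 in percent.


CF = 1292 * 1000 / (368.8 * 8760) * 100 = 39.9915 %


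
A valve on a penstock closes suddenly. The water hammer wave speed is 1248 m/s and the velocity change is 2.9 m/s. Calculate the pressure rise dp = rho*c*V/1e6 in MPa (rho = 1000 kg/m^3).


dp = 1000 * 1248 * 2.9 / 1e6 = 3.6192 MPa


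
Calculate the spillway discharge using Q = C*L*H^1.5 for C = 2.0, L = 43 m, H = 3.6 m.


Q = 2.0 * 43 * 3.6^1.5 = 587.4247 m^3/s


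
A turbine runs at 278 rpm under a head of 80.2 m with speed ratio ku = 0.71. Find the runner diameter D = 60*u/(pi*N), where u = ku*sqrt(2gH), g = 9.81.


u = 0.71 * sqrt(2*9.81*80.2) = 28.1640 m/s
D = 60 * 28.1640 / (pi * 278) = 1.9349 m


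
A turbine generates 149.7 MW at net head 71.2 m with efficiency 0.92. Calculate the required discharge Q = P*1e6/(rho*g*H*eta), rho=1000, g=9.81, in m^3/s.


Q = 149.7 * 1e6 / (1000 * 9.81 * 71.2 * 0.92) = 232.9619 m^3/s


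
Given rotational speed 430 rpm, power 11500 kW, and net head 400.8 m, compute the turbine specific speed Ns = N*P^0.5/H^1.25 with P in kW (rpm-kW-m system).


Ns = 430 * 11500^0.5 / 400.8^1.25 = 25.7133


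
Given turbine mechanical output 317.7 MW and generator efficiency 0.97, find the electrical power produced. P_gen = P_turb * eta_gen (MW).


P_gen = 317.7 * 0.97 = 308.1690 MW


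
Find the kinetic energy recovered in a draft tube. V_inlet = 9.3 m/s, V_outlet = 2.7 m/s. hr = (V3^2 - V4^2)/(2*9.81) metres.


hr = (9.3^2 - 2.7^2) / (2*9.81) = 4.0367 m


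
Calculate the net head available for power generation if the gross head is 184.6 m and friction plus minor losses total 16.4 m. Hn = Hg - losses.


Hn = 184.6 - 16.4 = 168.2000 m


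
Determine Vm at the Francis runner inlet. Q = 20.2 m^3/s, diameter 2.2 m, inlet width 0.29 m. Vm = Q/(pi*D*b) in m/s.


Vm = 20.2 / (pi * 2.2 * 0.29) = 10.0782 m/s


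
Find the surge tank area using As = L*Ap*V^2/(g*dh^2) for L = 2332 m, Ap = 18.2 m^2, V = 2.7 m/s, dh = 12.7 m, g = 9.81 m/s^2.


As = 2332 * 18.2 * 2.7^2 / (9.81 * 12.7^2) = 195.5469 m^2


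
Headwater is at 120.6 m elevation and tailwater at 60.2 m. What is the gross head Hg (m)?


Hg = 120.6 - 60.2 = 60.4000 m


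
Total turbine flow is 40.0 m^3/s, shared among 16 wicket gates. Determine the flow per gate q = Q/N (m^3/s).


q = 40.0 / 16 = 2.5000 m^3/s


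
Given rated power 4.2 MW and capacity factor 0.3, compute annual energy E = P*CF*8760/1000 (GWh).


E = 4.2 * 0.3 * 8760 / 1000 = 11.0376 GWh


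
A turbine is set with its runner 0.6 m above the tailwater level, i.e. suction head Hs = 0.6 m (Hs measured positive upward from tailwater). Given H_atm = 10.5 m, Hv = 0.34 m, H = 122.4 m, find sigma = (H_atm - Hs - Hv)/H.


sigma = (10.5 - 0.6 - 0.34) / 122.4 = 0.0781


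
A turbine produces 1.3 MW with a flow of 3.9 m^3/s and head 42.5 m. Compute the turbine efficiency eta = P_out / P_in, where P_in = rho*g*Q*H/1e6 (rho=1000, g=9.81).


P_in = 1000 * 9.81 * 3.9 * 42.5 / 1e6 = 1.6260 MW
eta = 1.3 / 1.6260 = 0.7995


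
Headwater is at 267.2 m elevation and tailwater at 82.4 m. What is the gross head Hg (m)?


Hg = 267.2 - 82.4 = 184.8000 m


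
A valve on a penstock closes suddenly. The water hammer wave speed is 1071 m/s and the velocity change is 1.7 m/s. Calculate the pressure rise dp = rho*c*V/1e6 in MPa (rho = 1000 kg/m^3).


dp = 1000 * 1071 * 1.7 / 1e6 = 1.8207 MPa


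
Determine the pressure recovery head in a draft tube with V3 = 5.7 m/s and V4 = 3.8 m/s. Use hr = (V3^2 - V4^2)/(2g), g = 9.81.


hr = (5.7^2 - 3.8^2) / (2*9.81) = 0.9200 m


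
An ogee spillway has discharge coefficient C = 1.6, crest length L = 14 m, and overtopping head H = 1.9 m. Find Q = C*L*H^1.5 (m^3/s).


Q = 1.6 * 14 * 1.9^1.5 = 58.6649 m^3/s


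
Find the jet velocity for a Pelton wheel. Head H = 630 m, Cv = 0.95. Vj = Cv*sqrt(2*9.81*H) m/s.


Vj = 0.95 * sqrt(2*9.81*630) = 105.6193 m/s


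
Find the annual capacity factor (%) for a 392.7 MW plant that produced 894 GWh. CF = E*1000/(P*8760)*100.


CF = 894 * 1000 / (392.7 * 8760) * 100 = 25.9880 %


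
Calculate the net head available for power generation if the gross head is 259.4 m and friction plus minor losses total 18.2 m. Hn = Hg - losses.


Hn = 259.4 - 18.2 = 241.2000 m


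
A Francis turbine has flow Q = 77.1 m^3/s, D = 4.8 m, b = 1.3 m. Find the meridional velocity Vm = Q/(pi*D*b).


Vm = 77.1 / (pi * 4.8 * 1.3) = 3.9330 m/s


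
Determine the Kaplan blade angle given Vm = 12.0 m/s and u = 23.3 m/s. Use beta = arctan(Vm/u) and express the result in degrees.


beta = arctan(12.0 / 23.3) = 27.2494 degrees


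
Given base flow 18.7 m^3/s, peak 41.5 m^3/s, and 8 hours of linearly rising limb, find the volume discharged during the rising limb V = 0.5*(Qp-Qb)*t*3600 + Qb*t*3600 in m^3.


V = 0.5*(41.5 - 18.7)*8*3600 + 18.7*8*3600 = 866880.0000 m^3


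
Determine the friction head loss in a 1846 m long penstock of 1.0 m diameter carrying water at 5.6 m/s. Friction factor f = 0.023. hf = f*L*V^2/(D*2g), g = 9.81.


hf = 0.023 * 1846 * 5.6^2 / (1.0 * 2 * 9.81) = 67.8636 m


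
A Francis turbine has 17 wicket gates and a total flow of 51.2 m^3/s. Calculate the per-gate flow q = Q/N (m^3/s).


q = 51.2 / 17 = 3.0118 m^3/s


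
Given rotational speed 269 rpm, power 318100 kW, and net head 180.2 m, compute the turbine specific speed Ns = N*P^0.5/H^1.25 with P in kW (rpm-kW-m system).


Ns = 269 * 318100^0.5 / 180.2^1.25 = 229.7950


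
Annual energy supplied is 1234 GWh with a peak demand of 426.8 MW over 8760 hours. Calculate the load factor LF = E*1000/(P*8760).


LF = 1234 * 1000 / (426.8 * 8760) = 0.3301


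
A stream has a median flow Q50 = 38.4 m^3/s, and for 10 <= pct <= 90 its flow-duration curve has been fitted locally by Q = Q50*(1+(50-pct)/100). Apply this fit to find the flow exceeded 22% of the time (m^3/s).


Q = 38.4 * (1 + (50 - 22)/100) = 49.1520 m^3/s


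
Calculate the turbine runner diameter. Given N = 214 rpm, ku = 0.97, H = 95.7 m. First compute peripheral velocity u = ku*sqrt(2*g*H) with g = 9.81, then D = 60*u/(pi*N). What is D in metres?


u = 0.97 * sqrt(2*9.81*95.7) = 42.0317 m/s
D = 60 * 42.0317 / (pi * 214) = 3.7512 m


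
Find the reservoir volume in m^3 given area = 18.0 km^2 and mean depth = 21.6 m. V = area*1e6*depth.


V = 18.0 * 1e6 * 21.6 = 3.8880e+08 m^3


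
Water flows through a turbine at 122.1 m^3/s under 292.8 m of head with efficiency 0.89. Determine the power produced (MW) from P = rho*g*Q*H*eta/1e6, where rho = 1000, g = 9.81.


P = 1000 * 9.81 * 122.1 * 292.8 * 0.89 / 1e6 = 312.1374 MW


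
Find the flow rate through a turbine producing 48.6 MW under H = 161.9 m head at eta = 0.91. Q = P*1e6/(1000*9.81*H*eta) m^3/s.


Q = 48.6 * 1e6 / (1000 * 9.81 * 161.9 * 0.91) = 33.6263 m^3/s


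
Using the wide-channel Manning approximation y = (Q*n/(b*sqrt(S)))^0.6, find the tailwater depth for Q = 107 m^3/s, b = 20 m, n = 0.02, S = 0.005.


y = (107 * 0.02 / (20 * 0.005^0.5))^0.6 = 1.2822 m


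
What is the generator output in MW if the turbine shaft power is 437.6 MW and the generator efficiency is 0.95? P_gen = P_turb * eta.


P_gen = 437.6 * 0.95 = 415.7200 MW


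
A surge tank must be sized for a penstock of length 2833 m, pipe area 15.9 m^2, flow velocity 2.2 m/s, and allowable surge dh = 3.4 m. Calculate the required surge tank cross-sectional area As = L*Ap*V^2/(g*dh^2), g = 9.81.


As = 2833 * 15.9 * 2.2^2 / (9.81 * 3.4^2) = 1922.4817 m^2


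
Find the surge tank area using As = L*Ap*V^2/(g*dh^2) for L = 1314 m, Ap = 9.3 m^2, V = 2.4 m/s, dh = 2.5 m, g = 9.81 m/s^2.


As = 1314 * 9.3 * 2.4^2 / (9.81 * 2.5^2) = 1148.0261 m^2


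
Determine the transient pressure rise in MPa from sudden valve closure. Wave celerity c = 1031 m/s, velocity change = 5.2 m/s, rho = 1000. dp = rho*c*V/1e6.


dp = 1000 * 1031 * 5.2 / 1e6 = 5.3612 MPa


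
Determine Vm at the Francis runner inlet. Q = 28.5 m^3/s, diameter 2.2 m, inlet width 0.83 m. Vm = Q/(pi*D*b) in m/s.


Vm = 28.5 / (pi * 2.2 * 0.83) = 4.9681 m/s


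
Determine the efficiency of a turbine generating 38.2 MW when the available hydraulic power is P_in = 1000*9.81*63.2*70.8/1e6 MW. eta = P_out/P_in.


P_in = 1000 * 9.81 * 63.2 * 70.8 / 1e6 = 43.8954 MW
eta = 38.2 / 43.8954 = 0.8702


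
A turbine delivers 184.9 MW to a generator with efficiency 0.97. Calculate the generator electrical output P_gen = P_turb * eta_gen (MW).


P_gen = 184.9 * 0.97 = 179.3530 MW


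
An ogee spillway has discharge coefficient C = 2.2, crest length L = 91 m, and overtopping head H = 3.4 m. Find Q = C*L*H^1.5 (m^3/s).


Q = 2.2 * 91 * 3.4^1.5 = 1255.1119 m^3/s


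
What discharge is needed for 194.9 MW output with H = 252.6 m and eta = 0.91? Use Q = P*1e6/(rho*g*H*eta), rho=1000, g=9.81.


Q = 194.9 * 1e6 / (1000 * 9.81 * 252.6 * 0.91) = 86.4307 m^3/s


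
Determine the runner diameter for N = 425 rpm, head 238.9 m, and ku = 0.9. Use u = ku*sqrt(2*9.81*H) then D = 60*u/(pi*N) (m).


u = 0.9 * sqrt(2*9.81*238.9) = 61.6169 m/s
D = 60 * 61.6169 / (pi * 425) = 2.7689 m


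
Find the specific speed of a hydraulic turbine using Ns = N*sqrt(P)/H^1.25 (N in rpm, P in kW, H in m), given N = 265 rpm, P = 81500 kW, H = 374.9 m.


Ns = 265 * 81500^0.5 / 374.9^1.25 = 45.8596


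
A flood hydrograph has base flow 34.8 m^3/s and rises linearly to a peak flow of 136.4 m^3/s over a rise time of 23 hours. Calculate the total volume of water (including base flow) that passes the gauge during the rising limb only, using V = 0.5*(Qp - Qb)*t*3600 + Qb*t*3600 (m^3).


V = 0.5*(136.4 - 34.8)*23*3600 + 34.8*23*3600 = 7.0877e+06 m^3


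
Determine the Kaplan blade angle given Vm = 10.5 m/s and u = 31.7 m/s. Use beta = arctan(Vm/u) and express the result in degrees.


beta = arctan(10.5 / 31.7) = 18.3264 degrees


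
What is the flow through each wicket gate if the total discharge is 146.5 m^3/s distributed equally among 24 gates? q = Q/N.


q = 146.5 / 24 = 6.1042 m^3/s


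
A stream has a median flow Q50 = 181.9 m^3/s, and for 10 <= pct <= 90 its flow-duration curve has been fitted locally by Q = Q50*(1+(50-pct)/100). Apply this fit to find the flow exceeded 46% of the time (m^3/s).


Q = 181.9 * (1 + (50 - 46)/100) = 189.1760 m^3/s


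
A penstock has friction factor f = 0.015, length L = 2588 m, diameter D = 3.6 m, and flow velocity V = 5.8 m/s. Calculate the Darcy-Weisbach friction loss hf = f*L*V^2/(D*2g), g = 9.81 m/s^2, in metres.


hf = 0.015 * 2588 * 5.8^2 / (3.6 * 2 * 9.81) = 18.4889 m


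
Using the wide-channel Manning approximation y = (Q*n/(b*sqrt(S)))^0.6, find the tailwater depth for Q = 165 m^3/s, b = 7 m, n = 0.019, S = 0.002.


y = (165 * 0.019 / (7 * 0.002^0.5))^0.6 = 3.9845 m


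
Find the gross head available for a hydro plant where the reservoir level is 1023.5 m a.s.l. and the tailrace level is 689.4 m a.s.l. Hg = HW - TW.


Hg = 1023.5 - 689.4 = 334.1000 m


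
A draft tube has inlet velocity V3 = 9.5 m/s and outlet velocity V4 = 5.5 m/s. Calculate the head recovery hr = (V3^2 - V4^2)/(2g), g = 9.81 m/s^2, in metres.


hr = (9.5^2 - 5.5^2) / (2*9.81) = 3.0581 m


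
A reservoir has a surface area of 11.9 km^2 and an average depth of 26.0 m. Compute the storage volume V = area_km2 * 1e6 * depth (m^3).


V = 11.9 * 1e6 * 26.0 = 3.0940e+08 m^3


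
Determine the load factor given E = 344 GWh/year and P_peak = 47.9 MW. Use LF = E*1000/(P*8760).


LF = 344 * 1000 / (47.9 * 8760) = 0.8198


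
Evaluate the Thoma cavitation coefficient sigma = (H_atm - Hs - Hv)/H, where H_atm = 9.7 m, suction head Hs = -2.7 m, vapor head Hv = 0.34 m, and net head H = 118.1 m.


sigma = (9.7 - (-2.7) - 0.34) / 118.1 = 0.1021


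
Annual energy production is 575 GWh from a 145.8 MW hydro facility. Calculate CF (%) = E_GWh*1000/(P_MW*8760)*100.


CF = 575 * 1000 / (145.8 * 8760) * 100 = 45.0201 %


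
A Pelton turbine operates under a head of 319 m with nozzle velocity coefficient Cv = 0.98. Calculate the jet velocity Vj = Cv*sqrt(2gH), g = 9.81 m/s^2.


Vj = 0.98 * sqrt(2*9.81*319) = 77.5302 m/s


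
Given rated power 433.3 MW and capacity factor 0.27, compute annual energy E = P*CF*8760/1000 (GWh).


E = 433.3 * 0.27 * 8760 / 1000 = 1024.8412 GWh


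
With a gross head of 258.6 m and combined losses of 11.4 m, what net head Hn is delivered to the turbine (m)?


Hn = 258.6 - 11.4 = 247.2000 m


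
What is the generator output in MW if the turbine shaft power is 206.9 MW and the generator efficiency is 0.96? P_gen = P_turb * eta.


P_gen = 206.9 * 0.96 = 198.6240 MW


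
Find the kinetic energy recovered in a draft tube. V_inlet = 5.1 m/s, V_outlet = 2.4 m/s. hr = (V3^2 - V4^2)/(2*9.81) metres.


hr = (5.1^2 - 2.4^2) / (2*9.81) = 1.0321 m


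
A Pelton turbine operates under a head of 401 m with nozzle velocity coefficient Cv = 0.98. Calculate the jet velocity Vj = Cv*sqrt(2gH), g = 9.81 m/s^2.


Vj = 0.98 * sqrt(2*9.81*401) = 86.9256 m/s


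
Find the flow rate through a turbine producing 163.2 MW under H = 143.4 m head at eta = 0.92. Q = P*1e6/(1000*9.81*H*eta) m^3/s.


Q = 163.2 * 1e6 / (1000 * 9.81 * 143.4 * 0.92) = 126.0997 m^3/s


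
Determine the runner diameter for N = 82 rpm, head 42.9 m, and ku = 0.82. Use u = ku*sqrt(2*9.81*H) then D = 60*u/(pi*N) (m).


u = 0.82 * sqrt(2*9.81*42.9) = 23.7899 m/s
D = 60 * 23.7899 / (pi * 82) = 5.5409 m


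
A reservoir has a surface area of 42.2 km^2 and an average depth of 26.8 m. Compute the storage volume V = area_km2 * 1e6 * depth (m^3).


V = 42.2 * 1e6 * 26.8 = 1.1310e+09 m^3


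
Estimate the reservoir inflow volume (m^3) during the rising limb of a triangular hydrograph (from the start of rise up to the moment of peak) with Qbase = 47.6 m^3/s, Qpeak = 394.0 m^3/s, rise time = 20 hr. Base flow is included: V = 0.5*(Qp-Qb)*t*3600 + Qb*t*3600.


V = 0.5*(394.0 - 47.6)*20*3600 + 47.6*20*3600 = 1.5898e+07 m^3


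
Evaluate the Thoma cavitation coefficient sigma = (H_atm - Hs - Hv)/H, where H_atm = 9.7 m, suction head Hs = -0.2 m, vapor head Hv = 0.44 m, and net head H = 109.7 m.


sigma = (9.7 - (-0.2) - 0.44) / 109.7 = 0.0862


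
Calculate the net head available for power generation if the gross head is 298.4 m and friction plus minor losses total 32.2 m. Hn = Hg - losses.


Hn = 298.4 - 32.2 = 266.2000 m


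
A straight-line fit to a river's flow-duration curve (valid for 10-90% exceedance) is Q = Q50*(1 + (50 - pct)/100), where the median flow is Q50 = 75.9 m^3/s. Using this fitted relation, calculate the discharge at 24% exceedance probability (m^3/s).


Q = 75.9 * (1 + (50 - 24)/100) = 95.6340 m^3/s


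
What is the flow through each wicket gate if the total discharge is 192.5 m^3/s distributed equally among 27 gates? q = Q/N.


q = 192.5 / 27 = 7.1296 m^3/s


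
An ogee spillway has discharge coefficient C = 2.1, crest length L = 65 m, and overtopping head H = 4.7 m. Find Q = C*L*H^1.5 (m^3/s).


Q = 2.1 * 65 * 4.7^1.5 = 1390.8473 m^3/s


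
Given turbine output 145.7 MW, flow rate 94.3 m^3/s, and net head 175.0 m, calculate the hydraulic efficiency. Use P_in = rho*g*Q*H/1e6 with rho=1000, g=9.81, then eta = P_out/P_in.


P_in = 1000 * 9.81 * 94.3 * 175.0 / 1e6 = 161.8895 MW
eta = 145.7 / 161.8895 = 0.9000


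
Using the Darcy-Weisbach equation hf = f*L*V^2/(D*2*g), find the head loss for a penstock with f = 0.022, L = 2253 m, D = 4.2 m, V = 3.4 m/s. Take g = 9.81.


hf = 0.022 * 2253 * 3.4^2 / (4.2 * 2 * 9.81) = 6.9533 m


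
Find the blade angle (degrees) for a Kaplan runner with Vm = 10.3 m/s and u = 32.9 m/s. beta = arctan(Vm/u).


beta = arctan(10.3 / 32.9) = 17.3838 degrees


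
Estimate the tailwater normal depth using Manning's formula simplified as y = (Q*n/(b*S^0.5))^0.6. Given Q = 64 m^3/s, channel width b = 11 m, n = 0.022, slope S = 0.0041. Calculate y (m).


y = (64 * 0.022 / (11 * 0.0041^0.5))^0.6 = 1.5153 m


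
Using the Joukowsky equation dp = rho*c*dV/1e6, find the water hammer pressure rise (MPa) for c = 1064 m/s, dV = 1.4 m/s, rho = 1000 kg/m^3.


dp = 1000 * 1064 * 1.4 / 1e6 = 1.4896 MPa


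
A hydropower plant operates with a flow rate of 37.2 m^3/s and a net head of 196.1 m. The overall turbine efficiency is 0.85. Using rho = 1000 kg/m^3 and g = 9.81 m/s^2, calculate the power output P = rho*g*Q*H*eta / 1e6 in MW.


P = 1000 * 9.81 * 37.2 * 196.1 * 0.85 / 1e6 = 60.8287 MW


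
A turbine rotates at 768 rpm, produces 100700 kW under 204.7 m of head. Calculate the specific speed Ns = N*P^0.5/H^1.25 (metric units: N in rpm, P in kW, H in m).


Ns = 768 * 100700^0.5 / 204.7^1.25 = 314.7594


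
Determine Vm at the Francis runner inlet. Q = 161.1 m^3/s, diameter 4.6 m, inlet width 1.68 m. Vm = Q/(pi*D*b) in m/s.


Vm = 161.1 / (pi * 4.6 * 1.68) = 6.6356 m/s


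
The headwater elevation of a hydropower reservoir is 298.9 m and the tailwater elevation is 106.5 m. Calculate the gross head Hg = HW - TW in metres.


Hg = 298.9 - 106.5 = 192.4000 m


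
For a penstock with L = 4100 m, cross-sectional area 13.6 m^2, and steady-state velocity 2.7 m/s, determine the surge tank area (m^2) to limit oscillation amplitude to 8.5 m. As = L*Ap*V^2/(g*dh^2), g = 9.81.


As = 4100 * 13.6 * 2.7^2 / (9.81 * 8.5^2) = 573.5132 m^2


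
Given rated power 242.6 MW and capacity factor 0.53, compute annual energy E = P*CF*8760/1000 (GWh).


E = 242.6 * 0.53 * 8760 / 1000 = 1126.3433 GWh


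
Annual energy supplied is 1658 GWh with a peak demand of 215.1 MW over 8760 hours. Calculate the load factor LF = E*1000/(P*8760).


LF = 1658 * 1000 / (215.1 * 8760) = 0.8799


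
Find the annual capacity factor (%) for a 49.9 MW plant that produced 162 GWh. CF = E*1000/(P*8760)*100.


CF = 162 * 1000 / (49.9 * 8760) * 100 = 37.0604 %


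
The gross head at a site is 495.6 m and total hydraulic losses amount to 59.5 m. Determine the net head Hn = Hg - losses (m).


Hn = 495.6 - 59.5 = 436.1000 m


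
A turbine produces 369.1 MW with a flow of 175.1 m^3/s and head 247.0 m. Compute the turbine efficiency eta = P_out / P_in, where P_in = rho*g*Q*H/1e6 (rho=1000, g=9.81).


P_in = 1000 * 9.81 * 175.1 * 247.0 / 1e6 = 424.2796 MW
eta = 369.1 / 424.2796 = 0.8699


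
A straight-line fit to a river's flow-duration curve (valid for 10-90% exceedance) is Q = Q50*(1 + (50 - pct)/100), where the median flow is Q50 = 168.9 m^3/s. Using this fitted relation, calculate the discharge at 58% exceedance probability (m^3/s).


Q = 168.9 * (1 + (50 - 58)/100) = 155.3880 m^3/s


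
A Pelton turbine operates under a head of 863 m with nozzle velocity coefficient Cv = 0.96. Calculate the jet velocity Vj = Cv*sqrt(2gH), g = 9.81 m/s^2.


Vj = 0.96 * sqrt(2*9.81*863) = 124.9183 m/s


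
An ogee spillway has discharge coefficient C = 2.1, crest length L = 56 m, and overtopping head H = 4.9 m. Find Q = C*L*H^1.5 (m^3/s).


Q = 2.1 * 56 * 4.9^1.5 = 1275.5616 m^3/s


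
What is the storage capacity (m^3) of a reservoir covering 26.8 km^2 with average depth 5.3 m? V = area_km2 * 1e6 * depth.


V = 26.8 * 1e6 * 5.3 = 1.4204e+08 m^3


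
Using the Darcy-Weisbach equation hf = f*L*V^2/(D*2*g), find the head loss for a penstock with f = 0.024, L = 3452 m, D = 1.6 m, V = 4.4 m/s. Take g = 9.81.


hf = 0.024 * 3452 * 4.4^2 / (1.6 * 2 * 9.81) = 51.0938 m


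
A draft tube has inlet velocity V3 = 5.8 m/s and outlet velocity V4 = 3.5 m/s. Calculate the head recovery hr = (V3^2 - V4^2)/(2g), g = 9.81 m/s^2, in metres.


hr = (5.8^2 - 3.5^2) / (2*9.81) = 1.0902 m


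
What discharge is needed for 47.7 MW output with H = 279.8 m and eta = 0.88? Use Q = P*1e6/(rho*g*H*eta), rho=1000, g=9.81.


Q = 47.7 * 1e6 / (1000 * 9.81 * 279.8 * 0.88) = 19.7478 m^3/s


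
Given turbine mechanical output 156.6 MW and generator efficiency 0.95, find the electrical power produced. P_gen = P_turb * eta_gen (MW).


P_gen = 156.6 * 0.95 = 148.7700 MW


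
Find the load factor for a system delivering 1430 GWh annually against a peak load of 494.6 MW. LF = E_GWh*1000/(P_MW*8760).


LF = 1430 * 1000 / (494.6 * 8760) = 0.3300


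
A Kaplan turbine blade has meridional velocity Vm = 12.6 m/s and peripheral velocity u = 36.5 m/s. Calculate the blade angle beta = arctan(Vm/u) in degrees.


beta = arctan(12.6 / 36.5) = 19.0450 degrees


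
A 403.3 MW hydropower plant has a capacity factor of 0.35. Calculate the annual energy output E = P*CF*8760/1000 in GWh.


E = 403.3 * 0.35 * 8760 / 1000 = 1236.5178 GWh


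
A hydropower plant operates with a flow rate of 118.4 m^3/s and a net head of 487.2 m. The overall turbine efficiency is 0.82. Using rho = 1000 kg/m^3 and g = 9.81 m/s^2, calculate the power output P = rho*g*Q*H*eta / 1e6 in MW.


P = 1000 * 9.81 * 118.4 * 487.2 * 0.82 / 1e6 = 464.0255 MW


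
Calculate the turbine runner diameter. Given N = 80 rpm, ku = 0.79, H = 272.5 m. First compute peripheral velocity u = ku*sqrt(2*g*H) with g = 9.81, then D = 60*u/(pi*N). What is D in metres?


u = 0.79 * sqrt(2*9.81*272.5) = 57.7643 m/s
D = 60 * 57.7643 / (pi * 80) = 13.7902 m


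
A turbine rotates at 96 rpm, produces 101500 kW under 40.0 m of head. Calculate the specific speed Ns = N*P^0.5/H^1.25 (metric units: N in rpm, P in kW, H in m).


Ns = 96 * 101500^0.5 / 40.0^1.25 = 304.0390


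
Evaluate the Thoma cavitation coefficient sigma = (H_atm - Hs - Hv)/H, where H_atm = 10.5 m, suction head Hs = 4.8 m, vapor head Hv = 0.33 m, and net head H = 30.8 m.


sigma = (10.5 - 4.8 - 0.33) / 30.8 = 0.1744


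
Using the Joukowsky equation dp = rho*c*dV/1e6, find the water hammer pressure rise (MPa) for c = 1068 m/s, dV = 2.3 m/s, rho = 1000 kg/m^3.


dp = 1000 * 1068 * 2.3 / 1e6 = 2.4564 MPa


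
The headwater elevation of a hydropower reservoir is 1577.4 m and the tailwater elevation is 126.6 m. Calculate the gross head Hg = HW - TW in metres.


Hg = 1577.4 - 126.6 = 1450.8000 m


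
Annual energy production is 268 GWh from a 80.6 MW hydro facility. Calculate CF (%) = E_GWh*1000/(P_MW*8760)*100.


CF = 268 * 1000 / (80.6 * 8760) * 100 = 37.9573 %


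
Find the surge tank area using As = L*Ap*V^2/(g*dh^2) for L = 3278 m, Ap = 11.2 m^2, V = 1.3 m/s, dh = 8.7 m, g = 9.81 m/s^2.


As = 3278 * 11.2 * 1.3^2 / (9.81 * 8.7^2) = 83.5615 m^2


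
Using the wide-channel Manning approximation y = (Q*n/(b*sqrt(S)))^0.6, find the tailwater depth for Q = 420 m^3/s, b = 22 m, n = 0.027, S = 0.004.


y = (420 * 0.027 / (22 * 0.004^0.5))^0.6 = 3.5212 m


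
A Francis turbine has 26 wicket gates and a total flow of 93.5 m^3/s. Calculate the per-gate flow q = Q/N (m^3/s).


q = 93.5 / 26 = 3.5962 m^3/s


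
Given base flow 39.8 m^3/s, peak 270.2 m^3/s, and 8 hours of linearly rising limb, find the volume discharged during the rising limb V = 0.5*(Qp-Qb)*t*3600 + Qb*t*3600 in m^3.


V = 0.5*(270.2 - 39.8)*8*3600 + 39.8*8*3600 = 4.4640e+06 m^3


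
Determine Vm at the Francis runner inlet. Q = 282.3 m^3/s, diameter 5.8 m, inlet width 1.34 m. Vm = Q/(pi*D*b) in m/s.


Vm = 282.3 / (pi * 5.8 * 1.34) = 11.5619 m/s


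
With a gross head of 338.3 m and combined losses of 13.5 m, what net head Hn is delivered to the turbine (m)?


Hn = 338.3 - 13.5 = 324.8000 m


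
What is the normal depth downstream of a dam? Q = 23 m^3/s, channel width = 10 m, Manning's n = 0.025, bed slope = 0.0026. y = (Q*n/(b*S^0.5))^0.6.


y = (23 * 0.025 / (10 * 0.0026^0.5))^0.6 = 1.0748 m


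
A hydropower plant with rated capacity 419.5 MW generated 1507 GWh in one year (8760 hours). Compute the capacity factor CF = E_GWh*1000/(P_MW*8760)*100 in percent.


CF = 1507 * 1000 / (419.5 * 8760) * 100 = 41.0088 %


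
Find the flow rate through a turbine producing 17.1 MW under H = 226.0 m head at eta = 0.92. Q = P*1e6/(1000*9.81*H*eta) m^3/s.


Q = 17.1 * 1e6 / (1000 * 9.81 * 226.0 * 0.92) = 8.3836 m^3/s


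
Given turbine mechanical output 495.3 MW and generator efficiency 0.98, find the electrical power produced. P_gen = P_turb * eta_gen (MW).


P_gen = 495.3 * 0.98 = 485.3940 MW


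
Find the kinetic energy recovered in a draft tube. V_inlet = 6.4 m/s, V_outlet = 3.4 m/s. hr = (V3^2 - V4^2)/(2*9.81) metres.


hr = (6.4^2 - 3.4^2) / (2*9.81) = 1.4985 m


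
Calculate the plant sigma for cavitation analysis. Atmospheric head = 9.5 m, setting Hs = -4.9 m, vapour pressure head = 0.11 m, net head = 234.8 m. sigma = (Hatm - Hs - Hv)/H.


sigma = (9.5 - (-4.9) - 0.11) / 234.8 = 0.0609


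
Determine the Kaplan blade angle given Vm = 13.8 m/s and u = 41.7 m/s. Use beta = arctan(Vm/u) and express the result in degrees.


beta = arctan(13.8 / 41.7) = 18.3112 degrees


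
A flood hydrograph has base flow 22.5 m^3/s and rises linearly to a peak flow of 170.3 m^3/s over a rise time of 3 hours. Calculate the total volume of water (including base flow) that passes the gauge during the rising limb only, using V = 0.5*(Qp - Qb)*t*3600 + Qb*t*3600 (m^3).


V = 0.5*(170.3 - 22.5)*3*3600 + 22.5*3*3600 = 1.0411e+06 m^3


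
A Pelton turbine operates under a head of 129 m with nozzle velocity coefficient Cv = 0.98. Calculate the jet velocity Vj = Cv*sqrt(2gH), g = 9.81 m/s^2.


Vj = 0.98 * sqrt(2*9.81*129) = 49.3027 m/s


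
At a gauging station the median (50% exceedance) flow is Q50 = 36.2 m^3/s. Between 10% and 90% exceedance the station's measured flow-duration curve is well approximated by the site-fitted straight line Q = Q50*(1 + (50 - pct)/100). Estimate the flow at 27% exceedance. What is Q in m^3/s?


Q = 36.2 * (1 + (50 - 27)/100) = 44.5260 m^3/s


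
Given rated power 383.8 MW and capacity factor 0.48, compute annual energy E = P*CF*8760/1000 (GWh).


E = 383.8 * 0.48 * 8760 / 1000 = 1613.8022 GWh


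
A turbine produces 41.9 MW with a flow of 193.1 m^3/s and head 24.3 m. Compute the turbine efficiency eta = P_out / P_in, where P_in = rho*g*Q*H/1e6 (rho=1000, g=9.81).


P_in = 1000 * 9.81 * 193.1 * 24.3 / 1e6 = 46.0318 MW
eta = 41.9 / 46.0318 = 0.9102


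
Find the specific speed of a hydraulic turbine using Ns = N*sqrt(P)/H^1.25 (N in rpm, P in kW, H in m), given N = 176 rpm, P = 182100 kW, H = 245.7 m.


Ns = 176 * 182100^0.5 / 245.7^1.25 = 77.2078


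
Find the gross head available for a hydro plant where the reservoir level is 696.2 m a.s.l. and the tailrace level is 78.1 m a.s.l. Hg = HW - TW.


Hg = 696.2 - 78.1 = 618.1000 m


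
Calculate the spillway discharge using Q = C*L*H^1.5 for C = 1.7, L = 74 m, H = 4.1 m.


Q = 1.7 * 74 * 4.1^1.5 = 1044.3749 m^3/s


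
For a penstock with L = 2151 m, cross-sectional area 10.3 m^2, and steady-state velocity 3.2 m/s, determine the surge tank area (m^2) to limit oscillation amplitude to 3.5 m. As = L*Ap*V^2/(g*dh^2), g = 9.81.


As = 2151 * 10.3 * 3.2^2 / (9.81 * 3.5^2) = 1887.8718 m^2


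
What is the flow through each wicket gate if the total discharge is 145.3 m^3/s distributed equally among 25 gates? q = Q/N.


q = 145.3 / 25 = 5.8120 m^3/s


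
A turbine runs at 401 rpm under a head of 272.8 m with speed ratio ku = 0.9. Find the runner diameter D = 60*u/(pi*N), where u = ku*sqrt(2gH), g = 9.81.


u = 0.9 * sqrt(2*9.81*272.8) = 65.8437 m/s
D = 60 * 65.8437 / (pi * 401) = 3.1360 m


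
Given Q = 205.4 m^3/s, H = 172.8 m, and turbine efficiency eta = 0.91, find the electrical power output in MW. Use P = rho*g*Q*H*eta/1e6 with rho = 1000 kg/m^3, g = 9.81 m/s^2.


P = 1000 * 9.81 * 205.4 * 172.8 * 0.91 / 1e6 = 316.8506 MW


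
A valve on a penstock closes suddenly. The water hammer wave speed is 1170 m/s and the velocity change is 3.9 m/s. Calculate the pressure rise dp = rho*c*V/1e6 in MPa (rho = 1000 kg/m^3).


dp = 1000 * 1170 * 3.9 / 1e6 = 4.5630 MPa


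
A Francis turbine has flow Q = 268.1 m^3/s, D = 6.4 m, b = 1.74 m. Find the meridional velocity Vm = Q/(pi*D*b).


Vm = 268.1 / (pi * 6.4 * 1.74) = 7.6633 m/s


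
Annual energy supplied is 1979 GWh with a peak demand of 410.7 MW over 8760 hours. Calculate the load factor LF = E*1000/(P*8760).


LF = 1979 * 1000 / (410.7 * 8760) = 0.5501


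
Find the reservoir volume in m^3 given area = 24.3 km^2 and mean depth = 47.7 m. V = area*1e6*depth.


V = 24.3 * 1e6 * 47.7 = 1.1591e+09 m^3


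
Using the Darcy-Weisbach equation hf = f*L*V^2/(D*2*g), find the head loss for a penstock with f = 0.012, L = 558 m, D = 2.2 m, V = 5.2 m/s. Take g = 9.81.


hf = 0.012 * 558 * 5.2^2 / (2.2 * 2 * 9.81) = 4.1947 m


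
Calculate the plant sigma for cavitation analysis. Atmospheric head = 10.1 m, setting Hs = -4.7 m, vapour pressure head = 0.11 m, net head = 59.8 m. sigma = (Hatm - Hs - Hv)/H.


sigma = (10.1 - (-4.7) - 0.11) / 59.8 = 0.2457


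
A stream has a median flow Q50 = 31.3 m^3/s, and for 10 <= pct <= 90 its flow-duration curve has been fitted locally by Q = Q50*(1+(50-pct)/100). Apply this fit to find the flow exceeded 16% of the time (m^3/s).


Q = 31.3 * (1 + (50 - 16)/100) = 41.9420 m^3/s


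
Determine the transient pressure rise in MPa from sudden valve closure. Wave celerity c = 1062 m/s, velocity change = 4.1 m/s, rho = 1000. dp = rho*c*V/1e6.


dp = 1000 * 1062 * 4.1 / 1e6 = 4.3542 MPa


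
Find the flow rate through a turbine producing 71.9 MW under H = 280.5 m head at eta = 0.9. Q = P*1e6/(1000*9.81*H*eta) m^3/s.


Q = 71.9 * 1e6 / (1000 * 9.81 * 280.5 * 0.9) = 29.0325 m^3/s


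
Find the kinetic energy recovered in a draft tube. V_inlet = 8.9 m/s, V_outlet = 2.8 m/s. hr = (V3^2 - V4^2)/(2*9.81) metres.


hr = (8.9^2 - 2.8^2) / (2*9.81) = 3.6376 m


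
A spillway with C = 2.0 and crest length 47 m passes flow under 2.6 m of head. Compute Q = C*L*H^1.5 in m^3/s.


Q = 2.0 * 47 * 2.6^1.5 = 394.0832 m^3/s


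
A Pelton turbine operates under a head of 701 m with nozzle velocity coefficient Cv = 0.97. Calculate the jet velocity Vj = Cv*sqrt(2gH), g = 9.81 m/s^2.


Vj = 0.97 * sqrt(2*9.81*701) = 113.7576 m/s


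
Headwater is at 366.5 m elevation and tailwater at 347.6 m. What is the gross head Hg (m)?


Hg = 366.5 - 347.6 = 18.9000 m


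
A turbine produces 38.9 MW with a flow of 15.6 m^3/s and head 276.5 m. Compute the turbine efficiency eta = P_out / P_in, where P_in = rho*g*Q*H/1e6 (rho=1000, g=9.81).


P_in = 1000 * 9.81 * 15.6 * 276.5 / 1e6 = 42.3145 MW
eta = 38.9 / 42.3145 = 0.9193


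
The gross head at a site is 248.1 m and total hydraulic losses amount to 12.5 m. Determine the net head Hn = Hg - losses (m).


Hn = 248.1 - 12.5 = 235.6000 m


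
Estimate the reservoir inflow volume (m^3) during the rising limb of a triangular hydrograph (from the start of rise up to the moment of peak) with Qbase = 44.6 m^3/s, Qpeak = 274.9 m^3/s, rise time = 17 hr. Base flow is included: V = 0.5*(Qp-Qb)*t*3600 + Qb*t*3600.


V = 0.5*(274.9 - 44.6)*17*3600 + 44.6*17*3600 = 9.7767e+06 m^3


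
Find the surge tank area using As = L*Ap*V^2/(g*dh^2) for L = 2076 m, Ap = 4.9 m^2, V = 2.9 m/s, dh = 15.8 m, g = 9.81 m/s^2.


As = 2076 * 4.9 * 2.9^2 / (9.81 * 15.8^2) = 34.9330 m^2


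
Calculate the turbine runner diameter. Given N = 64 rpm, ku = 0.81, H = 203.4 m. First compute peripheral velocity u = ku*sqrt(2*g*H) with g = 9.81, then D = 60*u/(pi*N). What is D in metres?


u = 0.81 * sqrt(2*9.81*203.4) = 51.1694 m/s
D = 60 * 51.1694 / (pi * 64) = 15.2697 m


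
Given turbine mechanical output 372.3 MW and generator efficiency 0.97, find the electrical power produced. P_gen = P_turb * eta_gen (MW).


P_gen = 372.3 * 0.97 = 361.1310 MW


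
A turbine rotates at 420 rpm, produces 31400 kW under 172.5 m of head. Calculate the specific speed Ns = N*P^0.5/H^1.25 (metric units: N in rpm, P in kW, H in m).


Ns = 420 * 31400^0.5 / 172.5^1.25 = 119.0495


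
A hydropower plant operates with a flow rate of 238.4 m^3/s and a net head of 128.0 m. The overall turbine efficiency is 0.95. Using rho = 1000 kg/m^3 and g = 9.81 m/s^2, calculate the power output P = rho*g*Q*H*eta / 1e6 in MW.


P = 1000 * 9.81 * 238.4 * 128.0 * 0.95 / 1e6 = 284.3864 MW


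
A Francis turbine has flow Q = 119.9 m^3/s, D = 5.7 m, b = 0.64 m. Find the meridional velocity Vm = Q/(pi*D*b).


Vm = 119.9 / (pi * 5.7 * 0.64) = 10.4620 m/s


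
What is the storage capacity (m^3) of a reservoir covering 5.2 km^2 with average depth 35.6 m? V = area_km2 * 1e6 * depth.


V = 5.2 * 1e6 * 35.6 = 1.8512e+08 m^3


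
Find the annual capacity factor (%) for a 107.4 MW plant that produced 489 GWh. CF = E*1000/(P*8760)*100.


CF = 489 * 1000 / (107.4 * 8760) * 100 = 51.9757 %


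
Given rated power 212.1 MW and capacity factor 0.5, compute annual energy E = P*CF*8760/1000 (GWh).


E = 212.1 * 0.5 * 8760 / 1000 = 928.9980 GWh


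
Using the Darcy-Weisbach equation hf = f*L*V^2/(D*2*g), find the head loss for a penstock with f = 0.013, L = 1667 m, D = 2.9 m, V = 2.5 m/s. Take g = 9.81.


hf = 0.013 * 1667 * 2.5^2 / (2.9 * 2 * 9.81) = 2.3805 m


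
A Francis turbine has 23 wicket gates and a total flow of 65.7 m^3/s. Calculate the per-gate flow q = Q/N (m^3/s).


q = 65.7 / 23 = 2.8565 m^3/s


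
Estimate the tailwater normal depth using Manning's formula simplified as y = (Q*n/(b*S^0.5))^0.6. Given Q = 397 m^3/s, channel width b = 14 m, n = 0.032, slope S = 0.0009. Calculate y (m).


y = (397 * 0.032 / (14 * 0.0009^0.5))^0.6 = 7.7342 m


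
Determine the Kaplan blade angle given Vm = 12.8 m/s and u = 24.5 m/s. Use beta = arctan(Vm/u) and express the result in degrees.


beta = arctan(12.8 / 24.5) = 27.5848 degrees


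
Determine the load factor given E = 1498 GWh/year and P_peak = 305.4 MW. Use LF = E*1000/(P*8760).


LF = 1498 * 1000 / (305.4 * 8760) = 0.5599


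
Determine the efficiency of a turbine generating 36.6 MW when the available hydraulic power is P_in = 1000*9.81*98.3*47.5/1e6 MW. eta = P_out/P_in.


P_in = 1000 * 9.81 * 98.3 * 47.5 / 1e6 = 45.8053 MW
eta = 36.6 / 45.8053 = 0.7990
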